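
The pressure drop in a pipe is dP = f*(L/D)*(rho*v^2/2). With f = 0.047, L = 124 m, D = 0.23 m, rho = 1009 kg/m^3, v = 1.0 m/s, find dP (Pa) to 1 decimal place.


dP = f * (L/D) * (rho*v^2/2)
dP = 0.047 * (124/0.23) * (1009*1.0^2/2)
L/D = 539.13043478
rho*v^2/2 = 1009*1.0/2 = 504.5
dP = 0.047 * 539.13043478 * 504.5
dP = 12783.6 Pa


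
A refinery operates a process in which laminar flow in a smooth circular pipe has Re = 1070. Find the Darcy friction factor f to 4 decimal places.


f = 64 / Re
f = 64 / 1070
f = 0.0598


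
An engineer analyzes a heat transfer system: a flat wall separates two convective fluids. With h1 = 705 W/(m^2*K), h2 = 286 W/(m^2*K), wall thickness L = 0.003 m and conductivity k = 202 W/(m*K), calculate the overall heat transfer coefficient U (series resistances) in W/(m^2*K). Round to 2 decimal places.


1/U = 1/h1 + L/k + 1/h2
1/U = 1/705 + 0.003/202 + 1/286
1/U = 0.0014184397 + 1.48515e-05 + 0.0034965035
1/U = 0.0049297947
U = 202.85 W/(m^2*K)


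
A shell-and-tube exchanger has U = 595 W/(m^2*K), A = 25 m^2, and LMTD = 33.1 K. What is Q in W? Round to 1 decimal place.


Q = U * A * LMTD
Q = 595 * 25 * 33.1
Q = 492362.5 W


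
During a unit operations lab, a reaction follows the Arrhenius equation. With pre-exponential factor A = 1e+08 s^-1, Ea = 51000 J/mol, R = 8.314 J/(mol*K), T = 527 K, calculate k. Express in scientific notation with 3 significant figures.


k = A * exp(-Ea/(R*T))
k = 1e+08 * exp(-51000 / (8.314 * 527))
k = 1e+08 * exp(-11.639908)
k = 8.81e+02


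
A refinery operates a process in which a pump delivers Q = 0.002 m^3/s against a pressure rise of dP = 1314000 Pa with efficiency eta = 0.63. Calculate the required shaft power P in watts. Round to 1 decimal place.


P = Q * dP / eta
P = 0.002 * 1314000 / 0.63
P = 2628.0 / 0.63
P = 4171.4 W


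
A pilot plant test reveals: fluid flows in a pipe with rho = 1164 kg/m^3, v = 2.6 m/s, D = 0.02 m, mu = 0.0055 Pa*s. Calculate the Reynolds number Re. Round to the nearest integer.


Re = rho * v * D / mu
Re = 1164 * 2.6 * 0.02 / 0.0055
Re = 60.528 / 0.0055
Re = 11005


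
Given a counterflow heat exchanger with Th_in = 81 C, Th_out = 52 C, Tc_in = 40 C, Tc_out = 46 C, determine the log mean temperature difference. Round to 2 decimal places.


dT1 = Th_in - Tc_out = 81 - 46 = 35
dT2 = Th_out - Tc_in = 52 - 40 = 12
LMTD = (dT1 - dT2) / ln(dT1/dT2)
LMTD = (35 - 12) / ln(35/12)
LMTD = 21.49 K


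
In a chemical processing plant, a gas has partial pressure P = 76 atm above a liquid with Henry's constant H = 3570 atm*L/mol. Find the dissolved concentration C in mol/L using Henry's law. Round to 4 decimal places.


C = P / H
C = 76 / 3570
C = 0.0213 mol/L


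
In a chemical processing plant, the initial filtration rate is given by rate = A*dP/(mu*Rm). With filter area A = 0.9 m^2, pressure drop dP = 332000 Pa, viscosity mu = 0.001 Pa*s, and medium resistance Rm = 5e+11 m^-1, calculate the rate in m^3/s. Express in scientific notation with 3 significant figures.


rate = A * dP / (mu * Rm)
rate = 0.9 * 332000 / (0.001 * 5e+11)
rate = 298800.0 / 5.000e+08
rate = 5.98e-04 m^3/s


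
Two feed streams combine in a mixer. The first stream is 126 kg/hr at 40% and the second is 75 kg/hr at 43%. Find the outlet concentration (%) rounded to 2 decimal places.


Mass balance on solute: F1*x1 + F2*x2 = F3*x3
F3 = F1 + F2 = 126 + 75 = 201 kg/hr
x3 = (F1*x1 + F2*x2)/F3
x3 = (126*0.4 + 75*0.43) / 201
x3 = 41.12%


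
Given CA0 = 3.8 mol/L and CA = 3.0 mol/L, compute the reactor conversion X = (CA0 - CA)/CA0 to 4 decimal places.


X = (CA0 - CA) / CA0
X = (3.8 - 3.0) / 3.8
X = 0.8 / 3.8
X = 0.2105


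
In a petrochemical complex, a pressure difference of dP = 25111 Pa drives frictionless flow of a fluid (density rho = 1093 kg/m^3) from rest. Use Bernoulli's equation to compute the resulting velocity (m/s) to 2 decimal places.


v = sqrt(2*dP/rho)
v = sqrt(2*25111/1093)
v = sqrt(45.948765)
v = 6.78 m/s


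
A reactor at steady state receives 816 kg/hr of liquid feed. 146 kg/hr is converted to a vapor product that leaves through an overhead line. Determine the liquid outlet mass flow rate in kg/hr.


Steady-state mass balance on the main outlet: F_out = F_in - F_removed
F_out = 816 - 146
F_out = 670 kg/hr


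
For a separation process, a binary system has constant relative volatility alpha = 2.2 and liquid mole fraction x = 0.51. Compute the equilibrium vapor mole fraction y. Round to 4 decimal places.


y = alpha*x / (1 + (alpha-1)*x)
y = 2.2*0.51 / (1 + (2.2-1)*0.51)
y = 1.122 / (1 + 0.612)
y = 1.122 / 1.612
y = 0.6960


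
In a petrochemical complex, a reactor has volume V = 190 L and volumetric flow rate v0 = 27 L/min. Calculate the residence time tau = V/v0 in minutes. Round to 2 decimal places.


tau = V / v0
tau = 190 / 27
tau = 7.04 min


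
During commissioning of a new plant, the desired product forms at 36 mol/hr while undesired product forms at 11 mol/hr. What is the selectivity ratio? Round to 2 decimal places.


S = desired product rate / undesired product rate
S = 36 / 11
S = 3.27


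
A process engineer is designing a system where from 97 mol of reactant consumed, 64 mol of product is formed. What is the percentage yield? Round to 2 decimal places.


Yield = (moles product / moles consumed) * 100%
Yield = (64 / 97) * 100
Yield = 0.6598 * 100
Yield = 65.98%


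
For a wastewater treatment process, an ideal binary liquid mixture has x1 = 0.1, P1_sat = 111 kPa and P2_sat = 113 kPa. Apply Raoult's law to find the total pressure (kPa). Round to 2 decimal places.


P = x1*P1_sat + x2*P2_sat
x2 = 1 - x1 = 1 - 0.1 = 0.9
P = 0.1*111 + 0.9*113
P = 11.1 + 101.7
P = 112.80 kPa


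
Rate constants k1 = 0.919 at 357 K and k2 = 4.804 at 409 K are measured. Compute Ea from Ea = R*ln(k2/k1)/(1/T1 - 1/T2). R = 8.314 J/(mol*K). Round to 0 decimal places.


Ea = R * ln(k2/k1) / (1/T1 - 1/T2)
ln(k2/k1) = ln(4.804/0.919) = 1.6539181
1/T1 - 1/T2 = 1/357 - 1/409 = 0.000356132673
Ea = 8.314 * 1.6539181 / 0.000356132673
Ea = 38611 J/mol


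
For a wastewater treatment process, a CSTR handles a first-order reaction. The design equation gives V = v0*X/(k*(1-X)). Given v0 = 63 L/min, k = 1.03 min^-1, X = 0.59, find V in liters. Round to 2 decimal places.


V = v0 * X / (k * (1 - X))
V = 63 * 0.59 / (1.03 * (1 - 0.59))
V = 37.17 / (1.03 * 0.41)
V = 37.17 / 0.4223
V = 88.02 L


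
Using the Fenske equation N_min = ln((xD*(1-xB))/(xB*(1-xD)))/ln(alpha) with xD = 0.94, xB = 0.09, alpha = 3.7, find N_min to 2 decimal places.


N_min = ln((xD*(1-xB))/(xB*(1-xD))) / ln(alpha)
Numerator inside ln: 0.8554 / 0.0054 = 158.407407
ln(158.407407) = 5.06517
ln(alpha) = ln(3.7) = 1.308333
N_min = 5.06517 / 1.308333 = 3.87


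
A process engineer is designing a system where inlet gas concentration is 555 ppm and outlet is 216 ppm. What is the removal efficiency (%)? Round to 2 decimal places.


Efficiency = (G_in - G_out) / G_in * 100%
Efficiency = (555 - 216) / 555 * 100
Efficiency = 339 / 555 * 100
Efficiency = 61.08%


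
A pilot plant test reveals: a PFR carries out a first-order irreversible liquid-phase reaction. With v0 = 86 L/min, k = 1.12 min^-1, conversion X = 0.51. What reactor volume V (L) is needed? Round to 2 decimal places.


V = (v0/k) * ln(1/(1-X))
V = (86/1.12) * ln(1/(1-0.51))
V = 76.785714 * ln(2.040816)
V = 76.785714 * 0.71335
V = 54.78 L


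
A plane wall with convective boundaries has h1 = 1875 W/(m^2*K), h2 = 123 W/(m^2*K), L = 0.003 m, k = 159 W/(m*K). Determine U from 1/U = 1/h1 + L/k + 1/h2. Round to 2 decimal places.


1/U = 1/h1 + L/k + 1/h2
1/U = 1/1875 + 0.003/159 + 1/123
1/U = 0.0005333333 + 1.88679e-05 + 0.0081300813
1/U = 0.0086822825
U = 115.18 W/(m^2*K)


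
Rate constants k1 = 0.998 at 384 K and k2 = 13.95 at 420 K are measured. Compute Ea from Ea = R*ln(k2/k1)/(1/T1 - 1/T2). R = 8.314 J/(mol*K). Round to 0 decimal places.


Ea = R * ln(k2/k1) / (1/T1 - 1/T2)
ln(k2/k1) = ln(13.95/0.998) = 2.6374815
1/T1 - 1/T2 = 1/384 - 1/420 = 0.000223214286
Ea = 8.314 * 2.6374815 / 0.000223214286
Ea = 98238 J/mol


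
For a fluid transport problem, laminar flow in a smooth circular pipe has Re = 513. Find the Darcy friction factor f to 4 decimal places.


f = 64 / Re
f = 64 / 513
f = 0.1248


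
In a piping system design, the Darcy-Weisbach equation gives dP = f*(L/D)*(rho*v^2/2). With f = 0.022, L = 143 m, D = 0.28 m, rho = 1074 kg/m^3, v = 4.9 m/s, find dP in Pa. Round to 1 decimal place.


dP = f * (L/D) * (rho*v^2/2)
dP = 0.022 * (143/0.28) * (1074*4.9^2/2)
L/D = 510.71428571
rho*v^2/2 = 1074*24.01/2 = 12893.37
dP = 0.022 * 510.71428571 * 12893.37
dP = 144866.2 Pa


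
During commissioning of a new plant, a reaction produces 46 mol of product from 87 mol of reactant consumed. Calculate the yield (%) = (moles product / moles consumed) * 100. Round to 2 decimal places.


Yield = (moles product / moles consumed) * 100%
Yield = (46 / 87) * 100
Yield = 0.5287 * 100
Yield = 52.87%


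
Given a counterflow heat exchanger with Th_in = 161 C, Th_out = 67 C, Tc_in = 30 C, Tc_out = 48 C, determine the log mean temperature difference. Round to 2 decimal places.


dT1 = Th_in - Tc_out = 161 - 48 = 113
dT2 = Th_out - Tc_in = 67 - 30 = 37
LMTD = (dT1 - dT2) / ln(dT1/dT2)
LMTD = (113 - 37) / ln(113/37)
LMTD = 68.07 K


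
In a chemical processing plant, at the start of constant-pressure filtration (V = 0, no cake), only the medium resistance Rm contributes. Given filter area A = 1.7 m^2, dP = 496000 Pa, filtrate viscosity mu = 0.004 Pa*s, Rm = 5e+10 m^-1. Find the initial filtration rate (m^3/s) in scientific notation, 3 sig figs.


rate = A * dP / (mu * Rm)
rate = 1.7 * 496000 / (0.004 * 5e+10)
rate = 843200.0 / 2.000e+08
rate = 4.22e-03 m^3/s


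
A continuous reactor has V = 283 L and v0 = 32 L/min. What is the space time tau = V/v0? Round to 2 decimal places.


tau = V / v0
tau = 283 / 32
tau = 8.84 min


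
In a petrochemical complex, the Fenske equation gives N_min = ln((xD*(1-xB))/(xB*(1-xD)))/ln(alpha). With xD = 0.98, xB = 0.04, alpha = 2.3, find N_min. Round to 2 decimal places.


N_min = ln((xD*(1-xB))/(xB*(1-xD))) / ln(alpha)
Numerator inside ln: 0.9408 / 0.0008 = 1176.0
ln(1176.0) = 7.069874
ln(alpha) = ln(2.3) = 0.832909
N_min = 7.069874 / 0.832909 = 8.49


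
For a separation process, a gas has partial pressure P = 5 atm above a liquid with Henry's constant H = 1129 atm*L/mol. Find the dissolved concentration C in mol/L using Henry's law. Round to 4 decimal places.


C = P / H
C = 5 / 1129
C = 0.0044 mol/L


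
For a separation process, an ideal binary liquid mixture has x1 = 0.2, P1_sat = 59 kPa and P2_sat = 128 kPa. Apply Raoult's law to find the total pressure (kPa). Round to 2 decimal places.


P = x1*P1_sat + x2*P2_sat
x2 = 1 - x1 = 1 - 0.2 = 0.8
P = 0.2*59 + 0.8*128
P = 11.8 + 102.4
P = 114.20 kPa


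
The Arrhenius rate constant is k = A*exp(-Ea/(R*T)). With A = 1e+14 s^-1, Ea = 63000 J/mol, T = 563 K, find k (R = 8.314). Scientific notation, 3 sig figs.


k = A * exp(-Ea/(R*T))
k = 1e+14 * exp(-63000 / (8.314 * 563))
k = 1e+14 * exp(-13.459289)
k = 1.43e+08


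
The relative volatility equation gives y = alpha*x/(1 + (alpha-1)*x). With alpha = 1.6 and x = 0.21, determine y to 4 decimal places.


y = alpha*x / (1 + (alpha-1)*x)
y = 1.6*0.21 / (1 + (1.6-1)*0.21)
y = 0.336 / (1 + 0.126)
y = 0.336 / 1.126
y = 0.2984


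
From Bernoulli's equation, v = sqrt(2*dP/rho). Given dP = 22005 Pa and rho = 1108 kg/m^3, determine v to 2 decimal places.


v = sqrt(2*dP/rho)
v = sqrt(2*22005/1108)
v = sqrt(39.720217)
v = 6.30 m/s


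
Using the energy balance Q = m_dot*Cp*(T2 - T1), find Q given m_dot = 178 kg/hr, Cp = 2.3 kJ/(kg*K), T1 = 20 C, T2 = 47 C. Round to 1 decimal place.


Q = m_dot * Cp * (T2 - T1)
Q = 178 * 2.3 * (47 - 20)
Q = 178 * 2.3 * 27
Q = 11053.8 kJ/hr


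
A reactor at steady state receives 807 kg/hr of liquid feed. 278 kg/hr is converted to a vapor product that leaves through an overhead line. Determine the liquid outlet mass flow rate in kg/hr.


Steady-state mass balance on the main outlet: F_out = F_in - F_removed
F_out = 807 - 278
F_out = 529 kg/hr


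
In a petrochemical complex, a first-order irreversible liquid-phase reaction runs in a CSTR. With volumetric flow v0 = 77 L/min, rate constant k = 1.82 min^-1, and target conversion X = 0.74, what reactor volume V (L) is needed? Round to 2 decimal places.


V = v0 * X / (k * (1 - X))
V = 77 * 0.74 / (1.82 * (1 - 0.74))
V = 56.98 / (1.82 * 0.26)
V = 56.98 / 0.4732
V = 120.41 L


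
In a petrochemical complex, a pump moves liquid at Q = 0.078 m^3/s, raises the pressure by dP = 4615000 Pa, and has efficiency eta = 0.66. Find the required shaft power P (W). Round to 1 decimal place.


P = Q * dP / eta
P = 0.078 * 4615000 / 0.66
P = 359970.0 / 0.66
P = 545409.1 W


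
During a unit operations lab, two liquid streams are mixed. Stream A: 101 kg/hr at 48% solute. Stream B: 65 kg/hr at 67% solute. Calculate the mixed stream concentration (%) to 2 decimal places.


Mass balance on solute: F1*x1 + F2*x2 = F3*x3
F3 = F1 + F2 = 101 + 65 = 166 kg/hr
x3 = (F1*x1 + F2*x2)/F3
x3 = (101*0.48 + 65*0.67) / 166
x3 = 55.44%


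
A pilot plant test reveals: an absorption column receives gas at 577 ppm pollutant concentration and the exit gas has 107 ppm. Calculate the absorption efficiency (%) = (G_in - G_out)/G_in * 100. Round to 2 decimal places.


Efficiency = (G_in - G_out) / G_in * 100%
Efficiency = (577 - 107) / 577 * 100
Efficiency = 470 / 577 * 100
Efficiency = 81.46%


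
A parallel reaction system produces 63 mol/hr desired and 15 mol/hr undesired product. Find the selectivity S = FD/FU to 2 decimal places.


S = desired product rate / undesired product rate
S = 63 / 15
S = 4.20


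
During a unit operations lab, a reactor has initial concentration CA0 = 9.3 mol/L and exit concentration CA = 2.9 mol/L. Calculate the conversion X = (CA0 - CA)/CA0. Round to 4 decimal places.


X = (CA0 - CA) / CA0
X = (9.3 - 2.9) / 9.3
X = 6.4 / 9.3
X = 0.6882


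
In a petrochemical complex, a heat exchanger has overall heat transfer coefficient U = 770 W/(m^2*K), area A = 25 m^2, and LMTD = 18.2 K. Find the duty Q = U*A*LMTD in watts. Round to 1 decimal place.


Q = U * A * LMTD
Q = 770 * 25 * 18.2
Q = 350350.0 W


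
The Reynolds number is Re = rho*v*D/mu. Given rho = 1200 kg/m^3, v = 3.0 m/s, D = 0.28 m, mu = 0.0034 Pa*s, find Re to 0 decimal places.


Re = rho * v * D / mu
Re = 1200 * 3.0 * 0.28 / 0.0034
Re = 1008.0 / 0.0034
Re = 296471


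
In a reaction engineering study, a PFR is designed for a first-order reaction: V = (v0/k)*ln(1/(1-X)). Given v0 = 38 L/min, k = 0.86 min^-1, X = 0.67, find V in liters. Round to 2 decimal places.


V = (v0/k) * ln(1/(1-X))
V = (38/0.86) * ln(1/(1-0.67))
V = 44.186047 * ln(3.030303)
V = 44.186047 * 1.108663
V = 48.99 L


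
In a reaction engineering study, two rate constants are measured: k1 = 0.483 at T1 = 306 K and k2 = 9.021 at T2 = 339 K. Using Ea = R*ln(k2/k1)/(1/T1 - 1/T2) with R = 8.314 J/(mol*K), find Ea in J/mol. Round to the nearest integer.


Ea = R * ln(k2/k1) / (1/T1 - 1/T2)
ln(k2/k1) = ln(9.021/0.483) = 2.9272938
1/T1 - 1/T2 = 1/306 - 1/339 = 0.000318121349
Ea = 8.314 * 2.9272938 / 0.000318121349
Ea = 76504 J/mol


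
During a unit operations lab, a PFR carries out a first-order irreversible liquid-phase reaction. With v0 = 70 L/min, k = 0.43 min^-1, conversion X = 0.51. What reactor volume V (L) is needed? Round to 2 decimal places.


V = (v0/k) * ln(1/(1-X))
V = (70/0.43) * ln(1/(1-0.51))
V = 162.790698 * ln(2.040816)
V = 162.790698 * 0.71335
V = 116.13 L


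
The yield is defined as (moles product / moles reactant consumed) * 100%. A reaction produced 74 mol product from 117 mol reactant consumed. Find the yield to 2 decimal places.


Yield = (moles product / moles consumed) * 100%
Yield = (74 / 117) * 100
Yield = 0.6325 * 100
Yield = 63.25%


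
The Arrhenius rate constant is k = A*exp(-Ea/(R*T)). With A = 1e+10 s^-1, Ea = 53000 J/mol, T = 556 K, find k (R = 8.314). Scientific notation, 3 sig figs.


k = A * exp(-Ea/(R*T))
k = 1e+10 * exp(-53000 / (8.314 * 556))
k = 1e+10 * exp(-11.465449)
k = 1.05e+05


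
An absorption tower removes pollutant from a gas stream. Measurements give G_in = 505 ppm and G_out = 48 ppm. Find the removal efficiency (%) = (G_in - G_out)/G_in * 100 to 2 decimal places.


Efficiency = (G_in - G_out) / G_in * 100%
Efficiency = (505 - 48) / 505 * 100
Efficiency = 457 / 505 * 100
Efficiency = 90.50%


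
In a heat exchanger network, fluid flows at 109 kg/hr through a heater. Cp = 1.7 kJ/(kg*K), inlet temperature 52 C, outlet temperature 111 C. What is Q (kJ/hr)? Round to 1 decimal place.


Q = m_dot * Cp * (T2 - T1)
Q = 109 * 1.7 * (111 - 52)
Q = 109 * 1.7 * 59
Q = 10932.7 kJ/hr


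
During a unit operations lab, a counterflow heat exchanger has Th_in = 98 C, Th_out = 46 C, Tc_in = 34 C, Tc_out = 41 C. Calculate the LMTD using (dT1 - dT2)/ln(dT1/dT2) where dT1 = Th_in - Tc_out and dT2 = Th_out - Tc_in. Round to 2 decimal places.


dT1 = Th_in - Tc_out = 98 - 41 = 57
dT2 = Th_out - Tc_in = 46 - 34 = 12
LMTD = (dT1 - dT2) / ln(dT1/dT2)
LMTD = (57 - 12) / ln(57/12)
LMTD = 28.88 K


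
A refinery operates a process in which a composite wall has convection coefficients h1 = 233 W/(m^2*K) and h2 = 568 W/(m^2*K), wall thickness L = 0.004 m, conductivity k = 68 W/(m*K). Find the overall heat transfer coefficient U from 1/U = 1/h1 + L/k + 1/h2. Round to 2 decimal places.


1/U = 1/h1 + L/k + 1/h2
1/U = 1/233 + 0.004/68 + 1/568
1/U = 0.0042918455 + 5.88235e-05 + 0.0017605634
1/U = 0.0061112324
U = 163.63 W/(m^2*K)


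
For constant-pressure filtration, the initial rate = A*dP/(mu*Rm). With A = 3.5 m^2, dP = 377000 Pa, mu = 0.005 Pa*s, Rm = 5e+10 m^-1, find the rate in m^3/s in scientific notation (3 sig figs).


rate = A * dP / (mu * Rm)
rate = 3.5 * 377000 / (0.005 * 5e+10)
rate = 1319500.0 / 2.500e+08
rate = 5.28e-03 m^3/s


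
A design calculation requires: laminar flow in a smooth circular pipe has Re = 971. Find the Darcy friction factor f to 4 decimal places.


f = 64 / Re
f = 64 / 971
f = 0.0659


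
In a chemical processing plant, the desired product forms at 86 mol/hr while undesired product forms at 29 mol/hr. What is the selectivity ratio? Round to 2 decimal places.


S = desired product rate / undesired product rate
S = 86 / 29
S = 2.97


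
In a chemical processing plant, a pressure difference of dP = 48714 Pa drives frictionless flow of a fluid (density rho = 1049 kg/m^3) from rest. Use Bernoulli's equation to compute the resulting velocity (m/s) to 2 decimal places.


v = sqrt(2*dP/rho)
v = sqrt(2*48714/1049)
v = sqrt(92.877026)
v = 9.64 m/s


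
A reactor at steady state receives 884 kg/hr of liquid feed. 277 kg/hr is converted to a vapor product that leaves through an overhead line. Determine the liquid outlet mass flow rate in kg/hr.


Steady-state mass balance on the main outlet: F_out = F_in - F_removed
F_out = 884 - 277
F_out = 607 kg/hr


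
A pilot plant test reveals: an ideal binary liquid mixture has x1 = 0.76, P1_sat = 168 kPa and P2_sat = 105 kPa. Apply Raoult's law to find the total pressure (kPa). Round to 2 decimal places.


P = x1*P1_sat + x2*P2_sat
x2 = 1 - x1 = 1 - 0.76 = 0.24
P = 0.76*168 + 0.24*105
P = 127.68 + 25.2
P = 152.88 kPa


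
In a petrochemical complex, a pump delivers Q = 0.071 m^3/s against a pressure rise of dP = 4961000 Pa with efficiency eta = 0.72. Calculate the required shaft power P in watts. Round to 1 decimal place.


P = Q * dP / eta
P = 0.071 * 4961000 / 0.72
P = 352231.0 / 0.72
P = 489209.7 W


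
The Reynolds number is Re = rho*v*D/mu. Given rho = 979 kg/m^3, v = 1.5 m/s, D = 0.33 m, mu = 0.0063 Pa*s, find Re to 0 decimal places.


Re = rho * v * D / mu
Re = 979 * 1.5 * 0.33 / 0.0063
Re = 484.605 / 0.0063
Re = 76921


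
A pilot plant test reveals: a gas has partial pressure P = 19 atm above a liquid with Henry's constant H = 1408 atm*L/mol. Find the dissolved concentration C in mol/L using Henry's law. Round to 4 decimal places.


C = P / H
C = 19 / 1408
C = 0.0135 mol/L


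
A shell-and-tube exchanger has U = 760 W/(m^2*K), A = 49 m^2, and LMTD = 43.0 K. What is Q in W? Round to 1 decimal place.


Q = U * A * LMTD
Q = 760 * 49 * 43.0
Q = 1601320.0 W


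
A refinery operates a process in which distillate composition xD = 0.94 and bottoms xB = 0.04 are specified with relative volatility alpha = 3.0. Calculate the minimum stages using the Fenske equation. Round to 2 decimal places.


N_min = ln((xD*(1-xB))/(xB*(1-xD))) / ln(alpha)
Numerator inside ln: 0.9024 / 0.0024 = 376.0
ln(376.0) = 5.929589
ln(alpha) = ln(3.0) = 1.098612
N_min = 5.929589 / 1.098612 = 5.40


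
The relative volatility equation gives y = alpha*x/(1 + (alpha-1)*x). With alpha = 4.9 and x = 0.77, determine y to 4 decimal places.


y = alpha*x / (1 + (alpha-1)*x)
y = 4.9*0.77 / (1 + (4.9-1)*0.77)
y = 3.773 / (1 + 3.003)
y = 3.773 / 4.003
y = 0.9425


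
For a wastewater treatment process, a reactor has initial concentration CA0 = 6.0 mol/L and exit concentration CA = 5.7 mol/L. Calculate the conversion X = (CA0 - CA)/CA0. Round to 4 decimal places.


X = (CA0 - CA) / CA0
X = (6.0 - 5.7) / 6.0
X = 0.3 / 6.0
X = 0.0500


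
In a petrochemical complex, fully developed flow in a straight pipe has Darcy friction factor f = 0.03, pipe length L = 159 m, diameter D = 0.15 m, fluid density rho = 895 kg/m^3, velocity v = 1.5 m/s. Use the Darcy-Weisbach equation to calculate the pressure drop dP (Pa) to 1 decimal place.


dP = f * (L/D) * (rho*v^2/2)
dP = 0.03 * (159/0.15) * (895*1.5^2/2)
L/D = 1060.0
rho*v^2/2 = 895*2.25/2 = 1006.875
dP = 0.03 * 1060.0 * 1006.875
dP = 32018.6 Pa


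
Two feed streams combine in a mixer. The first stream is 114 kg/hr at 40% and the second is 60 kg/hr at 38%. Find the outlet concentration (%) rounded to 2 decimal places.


Mass balance on solute: F1*x1 + F2*x2 = F3*x3
F3 = F1 + F2 = 114 + 60 = 174 kg/hr
x3 = (F1*x1 + F2*x2)/F3
x3 = (114*0.4 + 60*0.38) / 174
x3 = 39.31%


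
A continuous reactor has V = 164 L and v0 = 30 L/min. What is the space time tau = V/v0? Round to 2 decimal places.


tau = V / v0
tau = 164 / 30
tau = 5.47 min


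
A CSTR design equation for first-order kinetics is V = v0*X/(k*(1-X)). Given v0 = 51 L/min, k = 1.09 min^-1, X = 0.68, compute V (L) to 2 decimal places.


V = v0 * X / (k * (1 - X))
V = 51 * 0.68 / (1.09 * (1 - 0.68))
V = 34.68 / (1.09 * 0.32)
V = 34.68 / 0.3488
V = 99.43 L


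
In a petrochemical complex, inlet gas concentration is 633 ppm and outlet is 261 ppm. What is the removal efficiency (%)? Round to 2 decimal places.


Efficiency = (G_in - G_out) / G_in * 100%
Efficiency = (633 - 261) / 633 * 100
Efficiency = 372 / 633 * 100
Efficiency = 58.77%


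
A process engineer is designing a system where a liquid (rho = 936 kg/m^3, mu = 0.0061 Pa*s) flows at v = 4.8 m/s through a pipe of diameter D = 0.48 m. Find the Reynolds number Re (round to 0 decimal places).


Re = rho * v * D / mu
Re = 936 * 4.8 * 0.48 / 0.0061
Re = 2156.544 / 0.0061
Re = 353532


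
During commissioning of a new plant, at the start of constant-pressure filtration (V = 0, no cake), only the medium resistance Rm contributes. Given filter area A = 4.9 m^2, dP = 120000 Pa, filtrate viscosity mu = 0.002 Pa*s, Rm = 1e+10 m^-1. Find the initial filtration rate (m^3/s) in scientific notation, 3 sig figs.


rate = A * dP / (mu * Rm)
rate = 4.9 * 120000 / (0.002 * 1e+10)
rate = 588000.0 / 2.000e+07
rate = 2.94e-02 m^3/s


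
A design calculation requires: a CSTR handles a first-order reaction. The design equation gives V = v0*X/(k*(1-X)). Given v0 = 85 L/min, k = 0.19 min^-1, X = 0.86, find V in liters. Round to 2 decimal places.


V = v0 * X / (k * (1 - X))
V = 85 * 0.86 / (0.19 * (1 - 0.86))
V = 73.1 / (0.19 * 0.14)
V = 73.1 / 0.0266
V = 2748.12 L


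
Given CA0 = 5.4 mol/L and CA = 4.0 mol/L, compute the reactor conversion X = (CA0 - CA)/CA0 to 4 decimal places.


X = (CA0 - CA) / CA0
X = (5.4 - 4.0) / 5.4
X = 1.4 / 5.4
X = 0.2593


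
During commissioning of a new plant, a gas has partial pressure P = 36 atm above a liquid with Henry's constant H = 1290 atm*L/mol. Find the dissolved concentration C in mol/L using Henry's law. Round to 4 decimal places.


C = P / H
C = 36 / 1290
C = 0.0279 mol/L


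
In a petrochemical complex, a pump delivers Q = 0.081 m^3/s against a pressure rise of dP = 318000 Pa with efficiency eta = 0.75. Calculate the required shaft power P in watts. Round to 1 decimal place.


P = Q * dP / eta
P = 0.081 * 318000 / 0.75
P = 25758.0 / 0.75
P = 34344.0 W


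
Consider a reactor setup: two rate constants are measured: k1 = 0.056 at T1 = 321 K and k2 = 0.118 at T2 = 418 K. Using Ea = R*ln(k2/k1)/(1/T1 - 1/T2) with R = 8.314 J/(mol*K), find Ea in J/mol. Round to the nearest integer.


Ea = R * ln(k2/k1) / (1/T1 - 1/T2)
ln(k2/k1) = ln(0.118/0.056) = 0.7453329
1/T1 - 1/T2 = 1/321 - 1/418 = 0.0007229203
Ea = 8.314 * 0.7453329 / 0.0007229203
Ea = 8572 J/mol


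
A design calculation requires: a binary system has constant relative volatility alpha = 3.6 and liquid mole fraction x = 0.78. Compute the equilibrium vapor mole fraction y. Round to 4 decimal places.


y = alpha*x / (1 + (alpha-1)*x)
y = 3.6*0.78 / (1 + (3.6-1)*0.78)
y = 2.808 / (1 + 2.028)
y = 2.808 / 3.028
y = 0.9273


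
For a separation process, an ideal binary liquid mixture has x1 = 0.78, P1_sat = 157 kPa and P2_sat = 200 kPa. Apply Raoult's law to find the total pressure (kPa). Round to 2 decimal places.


P = x1*P1_sat + x2*P2_sat
x2 = 1 - x1 = 1 - 0.78 = 0.22
P = 0.78*157 + 0.22*200
P = 122.46 + 44.0
P = 166.46 kPa


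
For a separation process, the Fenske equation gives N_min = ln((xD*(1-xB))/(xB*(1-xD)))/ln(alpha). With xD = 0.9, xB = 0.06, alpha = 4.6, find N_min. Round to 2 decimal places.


N_min = ln((xD*(1-xB))/(xB*(1-xD))) / ln(alpha)
Numerator inside ln: 0.846 / 0.006 = 141.0
ln(141.0) = 4.94876
ln(alpha) = ln(4.6) = 1.526056
N_min = 4.94876 / 1.526056 = 3.24


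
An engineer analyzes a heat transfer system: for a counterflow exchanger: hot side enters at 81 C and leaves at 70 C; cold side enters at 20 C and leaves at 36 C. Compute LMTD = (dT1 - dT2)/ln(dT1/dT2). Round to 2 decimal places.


dT1 = Th_in - Tc_out = 81 - 36 = 45
dT2 = Th_out - Tc_in = 70 - 20 = 50
LMTD = (dT1 - dT2) / ln(dT1/dT2)
LMTD = (45 - 50) / ln(45/50)
LMTD = 47.46 K


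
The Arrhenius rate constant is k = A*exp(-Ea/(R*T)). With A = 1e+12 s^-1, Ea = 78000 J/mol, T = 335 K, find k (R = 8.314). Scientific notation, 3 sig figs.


k = A * exp(-Ea/(R*T))
k = 1e+12 * exp(-78000 / (8.314 * 335))
k = 1e+12 * exp(-28.005271)
k = 6.88e-01


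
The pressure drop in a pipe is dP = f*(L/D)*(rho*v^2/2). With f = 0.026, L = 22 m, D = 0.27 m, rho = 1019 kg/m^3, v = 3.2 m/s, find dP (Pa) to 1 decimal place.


dP = f * (L/D) * (rho*v^2/2)
dP = 0.026 * (22/0.27) * (1019*3.2^2/2)
L/D = 81.48148148
rho*v^2/2 = 1019*10.24/2 = 5217.28
dP = 0.026 * 81.48148148 * 5217.28
dP = 11052.9 Pa


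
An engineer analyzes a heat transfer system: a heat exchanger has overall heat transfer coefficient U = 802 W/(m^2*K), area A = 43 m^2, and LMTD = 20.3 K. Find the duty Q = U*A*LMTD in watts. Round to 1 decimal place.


Q = U * A * LMTD
Q = 802 * 43 * 20.3
Q = 700065.8 W


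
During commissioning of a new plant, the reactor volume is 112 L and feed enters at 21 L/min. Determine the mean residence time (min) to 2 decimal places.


tau = V / v0
tau = 112 / 21
tau = 5.33 min


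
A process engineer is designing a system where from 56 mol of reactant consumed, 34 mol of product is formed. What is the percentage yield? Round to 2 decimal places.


Yield = (moles product / moles consumed) * 100%
Yield = (34 / 56) * 100
Yield = 0.6071 * 100
Yield = 60.71%


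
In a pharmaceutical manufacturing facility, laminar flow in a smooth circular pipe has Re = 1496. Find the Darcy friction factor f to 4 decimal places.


f = 64 / Re
f = 64 / 1496
f = 0.0428


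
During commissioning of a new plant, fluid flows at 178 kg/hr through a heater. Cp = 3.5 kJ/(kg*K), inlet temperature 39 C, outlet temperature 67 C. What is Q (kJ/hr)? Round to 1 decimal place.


Q = m_dot * Cp * (T2 - T1)
Q = 178 * 3.5 * (67 - 39)
Q = 178 * 3.5 * 28
Q = 17444.0 kJ/hr


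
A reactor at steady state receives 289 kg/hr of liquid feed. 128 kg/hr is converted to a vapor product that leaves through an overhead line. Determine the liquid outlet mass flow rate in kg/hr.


Steady-state mass balance on the main outlet: F_out = F_in - F_removed
F_out = 289 - 128
F_out = 161 kg/hr


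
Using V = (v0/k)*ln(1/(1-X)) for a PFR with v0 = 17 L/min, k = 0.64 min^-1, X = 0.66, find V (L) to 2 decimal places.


V = (v0/k) * ln(1/(1-X))
V = (17/0.64) * ln(1/(1-0.66))
V = 26.5625 * ln(2.941176)
V = 26.5625 * 1.07881
V = 28.66 L


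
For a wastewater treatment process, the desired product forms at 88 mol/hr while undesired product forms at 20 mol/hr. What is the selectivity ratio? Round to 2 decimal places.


S = desired product rate / undesired product rate
S = 88 / 20
S = 4.40


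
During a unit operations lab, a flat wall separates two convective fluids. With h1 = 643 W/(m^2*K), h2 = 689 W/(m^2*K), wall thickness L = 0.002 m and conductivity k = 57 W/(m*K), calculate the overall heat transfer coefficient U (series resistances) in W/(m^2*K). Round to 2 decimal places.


1/U = 1/h1 + L/k + 1/h2
1/U = 1/643 + 0.002/57 + 1/689
1/U = 0.00155521 + 3.50877e-05 + 0.0014513788
1/U = 0.0030416765
U = 328.77 W/(m^2*K)


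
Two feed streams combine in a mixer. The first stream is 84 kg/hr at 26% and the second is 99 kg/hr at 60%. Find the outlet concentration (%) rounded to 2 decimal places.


Mass balance on solute: F1*x1 + F2*x2 = F3*x3
F3 = F1 + F2 = 84 + 99 = 183 kg/hr
x3 = (F1*x1 + F2*x2)/F3
x3 = (84*0.26 + 99*0.6) / 183
x3 = 44.39%


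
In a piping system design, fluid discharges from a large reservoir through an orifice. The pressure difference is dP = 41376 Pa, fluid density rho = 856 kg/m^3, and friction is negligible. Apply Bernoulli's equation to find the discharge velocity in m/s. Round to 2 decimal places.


v = sqrt(2*dP/rho)
v = sqrt(2*41376/856)
v = sqrt(96.672897)
v = 9.83 m/s


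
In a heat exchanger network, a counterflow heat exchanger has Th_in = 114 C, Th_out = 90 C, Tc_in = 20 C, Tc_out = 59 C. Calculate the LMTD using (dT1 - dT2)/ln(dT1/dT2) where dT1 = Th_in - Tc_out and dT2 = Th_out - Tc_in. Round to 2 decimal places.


dT1 = Th_in - Tc_out = 114 - 59 = 55
dT2 = Th_out - Tc_in = 90 - 20 = 70
LMTD = (dT1 - dT2) / ln(dT1/dT2)
LMTD = (55 - 70) / ln(55/70)
LMTD = 62.20 K


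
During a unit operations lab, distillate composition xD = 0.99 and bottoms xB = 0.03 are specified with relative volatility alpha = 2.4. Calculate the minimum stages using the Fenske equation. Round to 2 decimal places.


N_min = ln((xD*(1-xB))/(xB*(1-xD))) / ln(alpha)
Numerator inside ln: 0.9603 / 0.0003 = 3201.0
ln(3201.0) = 8.071219
ln(alpha) = ln(2.4) = 0.875469
N_min = 8.071219 / 0.875469 = 9.22


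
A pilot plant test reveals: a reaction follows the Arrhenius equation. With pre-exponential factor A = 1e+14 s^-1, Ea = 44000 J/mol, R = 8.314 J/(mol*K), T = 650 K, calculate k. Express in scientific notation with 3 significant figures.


k = A * exp(-Ea/(R*T))
k = 1e+14 * exp(-44000 / (8.314 * 650))
k = 1e+14 * exp(-8.141966)
k = 2.91e+10


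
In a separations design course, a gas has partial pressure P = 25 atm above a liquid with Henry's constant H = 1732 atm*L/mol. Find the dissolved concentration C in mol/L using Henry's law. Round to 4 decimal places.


C = P / H
C = 25 / 1732
C = 0.0144 mol/L


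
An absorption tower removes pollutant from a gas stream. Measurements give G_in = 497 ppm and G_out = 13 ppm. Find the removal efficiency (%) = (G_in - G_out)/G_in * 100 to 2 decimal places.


Efficiency = (G_in - G_out) / G_in * 100%
Efficiency = (497 - 13) / 497 * 100
Efficiency = 484 / 497 * 100
Efficiency = 97.38%


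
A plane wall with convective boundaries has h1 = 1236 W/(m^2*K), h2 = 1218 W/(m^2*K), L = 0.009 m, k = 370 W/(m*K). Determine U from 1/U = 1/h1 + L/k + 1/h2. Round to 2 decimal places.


1/U = 1/h1 + L/k + 1/h2
1/U = 1/1236 + 0.009/370 + 1/1218
1/U = 0.0008090615 + 2.43243e-05 + 0.0008210181
1/U = 0.0016544039
U = 604.45 W/(m^2*K)


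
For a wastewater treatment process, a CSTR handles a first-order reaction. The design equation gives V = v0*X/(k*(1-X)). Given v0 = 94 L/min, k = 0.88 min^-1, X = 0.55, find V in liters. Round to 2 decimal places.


V = v0 * X / (k * (1 - X))
V = 94 * 0.55 / (0.88 * (1 - 0.55))
V = 51.7 / (0.88 * 0.45)
V = 51.7 / 0.396
V = 130.56 L


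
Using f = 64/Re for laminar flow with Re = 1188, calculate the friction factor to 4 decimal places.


f = 64 / Re
f = 64 / 1188
f = 0.0539


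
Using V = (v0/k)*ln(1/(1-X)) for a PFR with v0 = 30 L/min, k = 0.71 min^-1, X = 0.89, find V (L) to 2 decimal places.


V = (v0/k) * ln(1/(1-X))
V = (30/0.71) * ln(1/(1-0.89))
V = 42.253521 * ln(9.090909)
V = 42.253521 * 2.207275
V = 93.27 L


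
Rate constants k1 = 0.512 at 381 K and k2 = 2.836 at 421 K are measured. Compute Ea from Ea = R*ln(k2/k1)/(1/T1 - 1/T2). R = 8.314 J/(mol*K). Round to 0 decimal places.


Ea = R * ln(k2/k1) / (1/T1 - 1/T2)
ln(k2/k1) = ln(2.836/0.512) = 1.7118253
1/T1 - 1/T2 = 1/381 - 1/421 = 0.000249375004
Ea = 8.314 * 1.7118253 / 0.000249375004
Ea = 57071 J/mol


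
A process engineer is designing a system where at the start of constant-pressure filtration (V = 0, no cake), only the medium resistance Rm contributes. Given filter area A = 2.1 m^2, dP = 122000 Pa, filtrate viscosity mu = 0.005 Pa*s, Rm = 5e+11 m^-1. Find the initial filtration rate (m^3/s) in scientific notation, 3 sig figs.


rate = A * dP / (mu * Rm)
rate = 2.1 * 122000 / (0.005 * 5e+11)
rate = 256200.0 / 2.500e+09
rate = 1.02e-04 m^3/s


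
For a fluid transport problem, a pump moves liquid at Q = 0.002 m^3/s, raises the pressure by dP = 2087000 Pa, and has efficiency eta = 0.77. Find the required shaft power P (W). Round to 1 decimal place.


P = Q * dP / eta
P = 0.002 * 2087000 / 0.77
P = 4174.0 / 0.77
P = 5420.8 W


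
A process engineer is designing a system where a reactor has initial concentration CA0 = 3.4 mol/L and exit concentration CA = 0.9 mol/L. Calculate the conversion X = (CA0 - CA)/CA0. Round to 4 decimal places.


X = (CA0 - CA) / CA0
X = (3.4 - 0.9) / 3.4
X = 2.5 / 3.4
X = 0.7353


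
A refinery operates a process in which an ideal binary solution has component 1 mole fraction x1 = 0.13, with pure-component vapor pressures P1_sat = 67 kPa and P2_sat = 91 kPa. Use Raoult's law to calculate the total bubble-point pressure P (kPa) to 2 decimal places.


P = x1*P1_sat + x2*P2_sat
x2 = 1 - x1 = 1 - 0.13 = 0.87
P = 0.13*67 + 0.87*91
P = 8.71 + 79.17
P = 87.88 kPa


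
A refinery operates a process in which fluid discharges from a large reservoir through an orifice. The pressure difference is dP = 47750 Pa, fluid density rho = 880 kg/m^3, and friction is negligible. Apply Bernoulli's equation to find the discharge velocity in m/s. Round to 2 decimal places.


v = sqrt(2*dP/rho)
v = sqrt(2*47750/880)
v = sqrt(108.522727)
v = 10.42 m/s


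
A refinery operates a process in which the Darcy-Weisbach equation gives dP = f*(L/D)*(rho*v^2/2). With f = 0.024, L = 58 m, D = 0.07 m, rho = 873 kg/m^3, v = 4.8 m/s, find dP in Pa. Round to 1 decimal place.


dP = f * (L/D) * (rho*v^2/2)
dP = 0.024 * (58/0.07) * (873*4.8^2/2)
L/D = 828.57142857
rho*v^2/2 = 873*23.04/2 = 10056.96
dP = 0.024 * 828.57142857 * 10056.96
dP = 199989.8 Pa


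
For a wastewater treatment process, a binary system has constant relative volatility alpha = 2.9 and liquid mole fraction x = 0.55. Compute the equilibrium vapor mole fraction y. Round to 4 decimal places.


y = alpha*x / (1 + (alpha-1)*x)
y = 2.9*0.55 / (1 + (2.9-1)*0.55)
y = 1.595 / (1 + 1.045)
y = 1.595 / 2.045
y = 0.7800


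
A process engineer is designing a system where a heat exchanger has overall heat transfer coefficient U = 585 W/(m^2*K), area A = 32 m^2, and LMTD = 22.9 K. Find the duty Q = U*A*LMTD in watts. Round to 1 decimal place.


Q = U * A * LMTD
Q = 585 * 32 * 22.9
Q = 428688.0 W


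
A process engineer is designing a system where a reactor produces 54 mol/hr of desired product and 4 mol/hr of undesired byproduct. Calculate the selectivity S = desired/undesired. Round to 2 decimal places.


S = desired product rate / undesired product rate
S = 54 / 4
S = 13.50


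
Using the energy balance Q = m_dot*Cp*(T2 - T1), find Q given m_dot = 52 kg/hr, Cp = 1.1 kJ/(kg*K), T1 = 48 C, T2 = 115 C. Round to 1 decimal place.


Q = m_dot * Cp * (T2 - T1)
Q = 52 * 1.1 * (115 - 48)
Q = 52 * 1.1 * 67
Q = 3832.4 kJ/hr


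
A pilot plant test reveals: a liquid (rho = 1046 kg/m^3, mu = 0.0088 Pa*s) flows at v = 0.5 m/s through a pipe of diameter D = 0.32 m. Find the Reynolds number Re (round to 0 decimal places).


Re = rho * v * D / mu
Re = 1046 * 0.5 * 0.32 / 0.0088
Re = 167.36 / 0.0088
Re = 19018


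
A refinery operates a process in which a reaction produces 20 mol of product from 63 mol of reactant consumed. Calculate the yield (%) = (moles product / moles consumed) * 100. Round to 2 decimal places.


Yield = (moles product / moles consumed) * 100%
Yield = (20 / 63) * 100
Yield = 0.3175 * 100
Yield = 31.75%


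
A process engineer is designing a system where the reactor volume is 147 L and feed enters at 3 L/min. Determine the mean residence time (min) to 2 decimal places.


tau = V / v0
tau = 147 / 3
tau = 49.00 min


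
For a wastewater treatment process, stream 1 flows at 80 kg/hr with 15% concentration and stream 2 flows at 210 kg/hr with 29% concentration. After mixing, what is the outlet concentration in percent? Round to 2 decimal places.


Mass balance on solute: F1*x1 + F2*x2 = F3*x3
F3 = F1 + F2 = 80 + 210 = 290 kg/hr
x3 = (F1*x1 + F2*x2)/F3
x3 = (80*0.15 + 210*0.29) / 290
x3 = 25.14%


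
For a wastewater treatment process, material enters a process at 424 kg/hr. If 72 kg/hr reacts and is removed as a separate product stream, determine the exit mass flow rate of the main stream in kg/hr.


Steady-state mass balance on the main outlet: F_out = F_in - F_removed
F_out = 424 - 72
F_out = 352 kg/hr


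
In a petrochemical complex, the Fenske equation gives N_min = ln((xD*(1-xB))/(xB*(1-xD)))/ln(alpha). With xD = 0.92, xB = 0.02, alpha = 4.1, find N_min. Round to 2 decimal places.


N_min = ln((xD*(1-xB))/(xB*(1-xD))) / ln(alpha)
Numerator inside ln: 0.9016 / 0.0016 = 563.5
ln(563.5) = 6.334167
ln(alpha) = ln(4.1) = 1.410987
N_min = 6.334167 / 1.410987 = 4.49


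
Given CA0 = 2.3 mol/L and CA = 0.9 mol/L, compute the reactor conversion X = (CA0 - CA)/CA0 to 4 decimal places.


X = (CA0 - CA) / CA0
X = (2.3 - 0.9) / 2.3
X = 1.4 / 2.3
X = 0.6087


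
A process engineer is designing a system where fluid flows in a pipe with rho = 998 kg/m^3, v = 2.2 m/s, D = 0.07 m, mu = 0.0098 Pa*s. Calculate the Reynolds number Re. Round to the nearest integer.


Re = rho * v * D / mu
Re = 998 * 2.2 * 0.07 / 0.0098
Re = 153.692 / 0.0098
Re = 15683


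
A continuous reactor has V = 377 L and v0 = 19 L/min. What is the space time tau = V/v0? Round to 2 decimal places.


tau = V / v0
tau = 377 / 19
tau = 19.84 min


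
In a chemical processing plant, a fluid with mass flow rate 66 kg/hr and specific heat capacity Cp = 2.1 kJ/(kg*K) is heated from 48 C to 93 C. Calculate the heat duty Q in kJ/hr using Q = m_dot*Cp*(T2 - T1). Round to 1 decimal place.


Q = m_dot * Cp * (T2 - T1)
Q = 66 * 2.1 * (93 - 48)
Q = 66 * 2.1 * 45
Q = 6237.0 kJ/hr
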